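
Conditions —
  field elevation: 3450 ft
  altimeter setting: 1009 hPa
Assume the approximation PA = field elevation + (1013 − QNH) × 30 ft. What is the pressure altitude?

3570 ft

Pressure correction = (1013 − 1009) × 30 = +120 ft.
Pressure altitude = 3450 + (+120) = 3570 ft.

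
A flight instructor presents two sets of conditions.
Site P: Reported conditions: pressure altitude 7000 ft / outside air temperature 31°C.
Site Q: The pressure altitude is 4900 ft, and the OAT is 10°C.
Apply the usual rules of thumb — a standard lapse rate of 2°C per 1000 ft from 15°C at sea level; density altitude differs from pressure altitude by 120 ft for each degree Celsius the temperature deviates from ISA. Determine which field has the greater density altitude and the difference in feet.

Site P: ISA temp = 1°C, deviation +30°C, DA = 7000 + 120 × 30 = 10600 ft.
Site Q: ISA temp = 5.2°C, deviation +4.8°C, DA = 4900 + 120 × 4.8 = 5476 ft.
Site P is higher by 10600 − 5476 = 5124 ft.

Site P by 5124 ft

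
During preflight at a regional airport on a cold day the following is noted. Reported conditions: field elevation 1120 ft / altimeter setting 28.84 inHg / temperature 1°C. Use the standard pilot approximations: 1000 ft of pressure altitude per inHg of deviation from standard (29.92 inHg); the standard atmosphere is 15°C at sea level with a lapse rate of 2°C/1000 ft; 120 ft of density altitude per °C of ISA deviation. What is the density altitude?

Pressure altitude = 1120 + (29.92 − 28.84) × 1000 = 1120 + (+1080) = 2200 ft.
ISA temperature at 2200 ft = 15 − 2 × (2200/1000) = 10.6°C.
ISA deviation = 1 − 10.6 = -9.6°C.
Density altitude = 2200 + 120 × (-9.6) = 1048 ft.

1048 ft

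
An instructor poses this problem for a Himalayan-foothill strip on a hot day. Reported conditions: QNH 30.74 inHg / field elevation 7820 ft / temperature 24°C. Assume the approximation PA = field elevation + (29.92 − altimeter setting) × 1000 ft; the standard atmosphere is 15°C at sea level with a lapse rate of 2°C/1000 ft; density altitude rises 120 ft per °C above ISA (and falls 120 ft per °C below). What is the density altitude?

Pressure altitude = 7820 + (29.92 − 30.74) × 1000 = 7820 + (-820) = 7000 ft.
ISA temperature at 7000 ft = 15 − 2 × (7000/1000) = 1°C.
ISA deviation = 24 − 1 = +23°C.
Density altitude = 7000 + 120 × (23) = 9760 ft.

9760 ft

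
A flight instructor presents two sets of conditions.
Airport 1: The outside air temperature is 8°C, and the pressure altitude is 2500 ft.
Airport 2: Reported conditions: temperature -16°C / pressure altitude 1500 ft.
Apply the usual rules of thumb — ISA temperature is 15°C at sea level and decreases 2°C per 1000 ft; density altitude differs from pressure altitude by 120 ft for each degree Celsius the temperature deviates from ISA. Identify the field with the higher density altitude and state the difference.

Airport 1 by 4120 ft

Airport 1: ISA temp = 10°C, deviation -2°C, DA = 2500 + 120 × (-2) = 2260 ft.
Airport 2: ISA temp = 12°C, deviation -28°C, DA = 1500 + 120 × (-28) = -1860 ft.
Airport 1 is higher by 2260 − (-1860) = 4120 ft.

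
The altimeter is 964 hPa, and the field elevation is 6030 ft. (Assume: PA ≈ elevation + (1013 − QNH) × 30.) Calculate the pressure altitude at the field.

Pressure correction = (1013 − 964) × 30 = +1470 ft.
Pressure altitude = 6030 + (+1470) = 7500 ft.

7500 ft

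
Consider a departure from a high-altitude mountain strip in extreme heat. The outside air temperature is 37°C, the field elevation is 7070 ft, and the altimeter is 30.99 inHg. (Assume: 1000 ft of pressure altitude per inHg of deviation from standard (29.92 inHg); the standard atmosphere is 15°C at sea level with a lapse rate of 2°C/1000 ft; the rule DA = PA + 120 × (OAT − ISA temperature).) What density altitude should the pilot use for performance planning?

Pressure altitude = 7070 + (29.92 − 30.99) × 1000 = 7070 + (-1070) = 6000 ft.
ISA temperature at 6000 ft = 15 − 2 × (6000/1000) = 3°C.
ISA deviation = 37 − 3 = +34°C.
Density altitude = 6000 + 120 × (34) = 10080 ft.

10080 ft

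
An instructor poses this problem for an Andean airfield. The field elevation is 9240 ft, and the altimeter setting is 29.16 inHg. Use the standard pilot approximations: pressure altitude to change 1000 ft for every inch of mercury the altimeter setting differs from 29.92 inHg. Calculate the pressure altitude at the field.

10000 ft

Pressure correction = (29.92 − 29.16) × 1000 = +760 ft.
Pressure altitude = 9240 + (+760) = 10000 ft.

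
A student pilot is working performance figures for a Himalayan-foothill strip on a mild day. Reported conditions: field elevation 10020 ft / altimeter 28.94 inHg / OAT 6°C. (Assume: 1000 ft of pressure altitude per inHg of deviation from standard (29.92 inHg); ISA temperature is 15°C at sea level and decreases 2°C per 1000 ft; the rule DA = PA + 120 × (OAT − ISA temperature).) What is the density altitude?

Pressure altitude = 10020 + (29.92 − 28.94) × 1000 = 10020 + (+980) = 11000 ft.
ISA temperature at 11000 ft = 15 − 2 × (11000/1000) = -7°C.
ISA deviation = 6 − (-7) = +13°C.
Density altitude = 11000 + 120 × (13) = 12560 ft.

12560 ft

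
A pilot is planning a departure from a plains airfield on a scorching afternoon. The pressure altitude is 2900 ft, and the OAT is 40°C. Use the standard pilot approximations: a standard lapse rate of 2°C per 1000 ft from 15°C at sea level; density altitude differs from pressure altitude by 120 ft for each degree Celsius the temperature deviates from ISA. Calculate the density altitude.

ISA temperature at 2900 ft = 15 − 2 × (2900/1000) = 9.2°C.
ISA deviation = 40 − 9.2 = +30.8°C.
Density altitude = 2900 + 120 × (30.8) = 2900 + (+3696) = 6596 ft.

6596 ft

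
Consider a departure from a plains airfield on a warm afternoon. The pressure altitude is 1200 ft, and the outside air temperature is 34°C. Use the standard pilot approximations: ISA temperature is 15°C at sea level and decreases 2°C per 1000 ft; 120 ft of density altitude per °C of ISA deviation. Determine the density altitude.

ISA temperature at 1200 ft = 15 − 2 × (1200/1000) = 12.6°C.
ISA deviation = 34 − 12.6 = +21.4°C.
Density altitude = 1200 + 120 × (21.4) = 1200 + (+2568) = 3768 ft.

3768 ft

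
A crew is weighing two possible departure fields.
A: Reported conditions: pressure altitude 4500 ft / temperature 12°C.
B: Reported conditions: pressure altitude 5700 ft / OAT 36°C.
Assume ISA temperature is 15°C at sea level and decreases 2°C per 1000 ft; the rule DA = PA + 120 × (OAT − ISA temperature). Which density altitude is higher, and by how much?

B by 4368 ft

A: ISA temp = 6°C, deviation +6°C, DA = 4500 + 120 × 6 = 5220 ft.
B: ISA temp = 3.6°C, deviation +32.4°C, DA = 5700 + 120 × 32.4 = 9588 ft.
B is higher by 9588 − 5220 = 4368 ft.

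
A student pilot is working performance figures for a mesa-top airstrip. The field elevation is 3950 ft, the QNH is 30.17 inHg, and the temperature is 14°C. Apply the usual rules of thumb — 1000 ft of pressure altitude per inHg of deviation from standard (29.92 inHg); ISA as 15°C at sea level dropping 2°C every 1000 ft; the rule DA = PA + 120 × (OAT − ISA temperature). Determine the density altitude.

4468 ft

Pressure altitude = 3950 + (29.92 − 30.17) × 1000 = 3950 + (-250) = 3700 ft.
ISA temperature at 3700 ft = 15 − 2 × (3700/1000) = 7.6°C.
ISA deviation = 14 − 7.6 = +6.4°C.
Density altitude = 3700 + 120 × (6.4) = 4468 ft.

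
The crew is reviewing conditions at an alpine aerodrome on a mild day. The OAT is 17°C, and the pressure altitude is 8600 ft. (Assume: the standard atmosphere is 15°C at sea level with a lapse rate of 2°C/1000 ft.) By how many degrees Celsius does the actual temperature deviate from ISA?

ISA temperature at 8600 ft = 15 − 2 × (8600/1000) = -2.2°C.
Deviation = OAT − ISA = 17 − (-2.2) = +19.2°C.

ISA+19.2°C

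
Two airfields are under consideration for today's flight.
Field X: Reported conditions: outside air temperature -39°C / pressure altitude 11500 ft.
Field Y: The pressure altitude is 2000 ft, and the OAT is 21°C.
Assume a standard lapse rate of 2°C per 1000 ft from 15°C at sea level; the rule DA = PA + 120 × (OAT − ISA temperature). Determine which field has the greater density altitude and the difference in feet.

Field X by 4580 ft

Field X: ISA temp = -8°C, deviation -31°C, DA = 11500 + 120 × (-31) = 7780 ft.
Field Y: ISA temp = 11°C, deviation +10°C, DA = 2000 + 120 × 10 = 3200 ft.
Field X is higher by 7780 − 3200 = 4580 ft.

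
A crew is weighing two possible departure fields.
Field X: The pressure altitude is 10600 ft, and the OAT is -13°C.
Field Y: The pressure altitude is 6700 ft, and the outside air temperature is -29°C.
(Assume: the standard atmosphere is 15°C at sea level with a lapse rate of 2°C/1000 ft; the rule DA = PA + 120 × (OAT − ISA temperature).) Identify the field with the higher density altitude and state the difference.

Field X: ISA temp = -6.2°C, deviation -6.8°C, DA = 10600 + 120 × (-6.8) = 9784 ft.
Field Y: ISA temp = 1.6°C, deviation -30.6°C, DA = 6700 + 120 × (-30.6) = 3028 ft.
Field X is higher by 9784 − 3028 = 6756 ft.

Field X by 6756 ft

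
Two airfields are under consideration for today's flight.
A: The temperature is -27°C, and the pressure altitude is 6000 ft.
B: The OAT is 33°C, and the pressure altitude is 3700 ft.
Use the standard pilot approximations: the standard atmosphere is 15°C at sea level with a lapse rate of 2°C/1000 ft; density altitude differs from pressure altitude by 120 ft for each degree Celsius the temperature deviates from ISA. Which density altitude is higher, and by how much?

B by 4348 ft

A: ISA temp = 3°C, deviation -30°C, DA = 6000 + 120 × (-30) = 2400 ft.
B: ISA temp = 7.6°C, deviation +25.4°C, DA = 3700 + 120 × 25.4 = 6748 ft.
B is higher by 6748 − 2400 = 4348 ft.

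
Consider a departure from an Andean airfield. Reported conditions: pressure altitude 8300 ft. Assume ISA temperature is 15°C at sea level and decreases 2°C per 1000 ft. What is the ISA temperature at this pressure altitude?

-1.6°C

ISA temperature = 15 − 2 × (8300/1000) = 15 − 16.6 = -1.6°C.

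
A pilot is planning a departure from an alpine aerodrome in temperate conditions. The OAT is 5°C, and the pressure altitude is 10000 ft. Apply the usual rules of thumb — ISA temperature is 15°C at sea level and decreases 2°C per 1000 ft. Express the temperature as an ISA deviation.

ISA temperature at 10000 ft = 15 − 2 × (10000/1000) = -5°C.
Deviation = OAT − ISA = 5 − (-5) = +10°C.

ISA+10°C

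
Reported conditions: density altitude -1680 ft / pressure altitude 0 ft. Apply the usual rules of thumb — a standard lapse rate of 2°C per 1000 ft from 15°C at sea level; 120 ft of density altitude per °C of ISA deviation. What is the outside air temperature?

1°C

Density altitude − pressure altitude = -1680 − 0 = -1680 ft.
At 120 ft/°C that is an ISA deviation of -1680/120 = -14°C.
ISA temperature at 0 ft = 15 − 2 × (0/1000) = 15°C.
OAT = ISA + deviation = 15 + (-14) = 1°C.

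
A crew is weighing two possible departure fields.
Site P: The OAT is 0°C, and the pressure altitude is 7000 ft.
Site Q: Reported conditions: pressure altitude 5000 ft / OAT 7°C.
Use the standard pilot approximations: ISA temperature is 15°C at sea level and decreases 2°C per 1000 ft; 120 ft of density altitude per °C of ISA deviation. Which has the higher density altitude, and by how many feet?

Site P: ISA temp = 1°C, deviation -1°C, DA = 7000 + 120 × (-1) = 6880 ft.
Site Q: ISA temp = 5°C, deviation +2°C, DA = 5000 + 120 × 2 = 5240 ft.
Site P is higher by 6880 − 5240 = 1640 ft.

Site P by 1640 ft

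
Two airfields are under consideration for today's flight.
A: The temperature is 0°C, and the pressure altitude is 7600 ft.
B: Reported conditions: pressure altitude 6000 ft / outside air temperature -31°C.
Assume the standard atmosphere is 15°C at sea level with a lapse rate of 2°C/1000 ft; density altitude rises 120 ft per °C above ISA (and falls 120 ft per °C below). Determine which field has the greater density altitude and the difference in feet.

A: ISA temp = -0.2°C, deviation +0.2°C, DA = 7600 + 120 × 0.2 = 7624 ft.
B: ISA temp = 3°C, deviation -34°C, DA = 6000 + 120 × (-34) = 1920 ft.
A is higher by 7624 − 1920 = 5704 ft.

A by 5704 ft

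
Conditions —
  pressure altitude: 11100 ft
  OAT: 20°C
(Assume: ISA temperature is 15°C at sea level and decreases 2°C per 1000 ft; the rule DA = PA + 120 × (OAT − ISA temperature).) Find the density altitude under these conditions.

ISA temperature at 11100 ft = 15 − 2 × (11100/1000) = -7.2°C.
ISA deviation = 20 − (-7.2) = +27.2°C.
Density altitude = 11100 + 120 × (27.2) = 11100 + (+3264) = 14364 ft.

14364 ft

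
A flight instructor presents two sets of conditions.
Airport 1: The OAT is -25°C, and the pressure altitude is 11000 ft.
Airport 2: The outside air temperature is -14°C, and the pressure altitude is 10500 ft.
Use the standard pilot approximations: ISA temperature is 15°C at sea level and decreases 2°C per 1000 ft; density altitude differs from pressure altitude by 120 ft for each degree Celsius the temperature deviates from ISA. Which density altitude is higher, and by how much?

Airport 1: ISA temp = -7°C, deviation -18°C, DA = 11000 + 120 × (-18) = 8840 ft.
Airport 2: ISA temp = -6°C, deviation -8°C, DA = 10500 + 120 × (-8) = 9540 ft.
Airport 2 is higher by 9540 − 8840 = 700 ft.

Airport 2 by 700 ft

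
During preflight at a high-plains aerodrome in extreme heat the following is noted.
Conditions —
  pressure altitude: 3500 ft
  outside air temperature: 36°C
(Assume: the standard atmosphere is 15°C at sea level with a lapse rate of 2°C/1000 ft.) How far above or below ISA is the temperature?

ISA+28°C

ISA temperature at 3500 ft = 15 − 2 × (3500/1000) = 8°C.
Deviation = OAT − ISA = 36 − 8 = +28°C.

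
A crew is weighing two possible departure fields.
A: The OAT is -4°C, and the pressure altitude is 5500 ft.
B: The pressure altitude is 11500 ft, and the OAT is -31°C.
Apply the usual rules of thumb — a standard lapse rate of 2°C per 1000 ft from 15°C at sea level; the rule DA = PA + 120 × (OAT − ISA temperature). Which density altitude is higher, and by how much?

B by 4200 ft

A: ISA temp = 4°C, deviation -8°C, DA = 5500 + 120 × (-8) = 4540 ft.
B: ISA temp = -8°C, deviation -23°C, DA = 11500 + 120 × (-23) = 8740 ft.
B is higher by 8740 − 4540 = 4200 ft.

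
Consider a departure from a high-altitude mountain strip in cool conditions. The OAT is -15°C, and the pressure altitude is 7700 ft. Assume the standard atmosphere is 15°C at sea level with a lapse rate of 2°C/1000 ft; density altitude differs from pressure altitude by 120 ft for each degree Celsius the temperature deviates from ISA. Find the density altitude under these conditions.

5948 ft

ISA temperature at 7700 ft = 15 − 2 × (7700/1000) = -0.4°C.
ISA deviation = -15 − (-0.4) = -14.6°C.
Density altitude = 7700 + 120 × (-14.6) = 7700 + (-1752) = 5948 ft.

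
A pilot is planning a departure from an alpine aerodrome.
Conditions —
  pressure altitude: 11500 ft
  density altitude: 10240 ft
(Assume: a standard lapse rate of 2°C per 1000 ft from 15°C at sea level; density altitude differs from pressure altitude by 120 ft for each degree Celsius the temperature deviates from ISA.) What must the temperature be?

Density altitude − pressure altitude = 10240 − 11500 = -1260 ft.
At 120 ft/°C that is an ISA deviation of -1260/120 = -10.5°C.
ISA temperature at 11500 ft = 15 − 2 × (11500/1000) = -8°C.
OAT = ISA + deviation = -8 + (-10.5) = -18.5°C.

-18.5°C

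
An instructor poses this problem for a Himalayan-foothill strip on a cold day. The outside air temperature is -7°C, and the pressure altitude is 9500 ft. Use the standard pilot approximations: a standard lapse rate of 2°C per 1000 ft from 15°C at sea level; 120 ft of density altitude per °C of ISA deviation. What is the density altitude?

9140 ft

ISA temperature at 9500 ft = 15 − 2 × (9500/1000) = -4°C.
ISA deviation = -7 − (-4) = -3°C.
Density altitude = 9500 + 120 × (-3) = 9500 + (-360) = 9140 ft.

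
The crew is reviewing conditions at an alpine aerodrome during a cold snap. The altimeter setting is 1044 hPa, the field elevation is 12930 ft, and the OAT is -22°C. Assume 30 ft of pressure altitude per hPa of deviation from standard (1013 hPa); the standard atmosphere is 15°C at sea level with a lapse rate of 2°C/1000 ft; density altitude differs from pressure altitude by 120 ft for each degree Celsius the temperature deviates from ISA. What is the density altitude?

10440 ft

Pressure altitude = 12930 + (1013 − 1044) × 30 = 12930 + (-930) = 12000 ft.
ISA temperature at 12000 ft = 15 − 2 × (12000/1000) = -9°C.
ISA deviation = -22 − (-9) = -13°C.
Density altitude = 12000 + 120 × (-13) = 10440 ft.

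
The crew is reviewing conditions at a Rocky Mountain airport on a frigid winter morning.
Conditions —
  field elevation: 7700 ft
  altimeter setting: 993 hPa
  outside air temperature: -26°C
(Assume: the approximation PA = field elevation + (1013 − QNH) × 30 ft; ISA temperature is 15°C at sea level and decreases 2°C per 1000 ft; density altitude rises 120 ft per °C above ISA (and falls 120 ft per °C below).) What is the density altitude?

5372 ft

Pressure altitude = 7700 + (1013 − 993) × 30 = 7700 + (+600) = 8300 ft.
ISA temperature at 8300 ft = 15 − 2 × (8300/1000) = -1.6°C.
ISA deviation = -26 − (-1.6) = -24.4°C.
Density altitude = 8300 + 120 × (-24.4) = 5372 ft.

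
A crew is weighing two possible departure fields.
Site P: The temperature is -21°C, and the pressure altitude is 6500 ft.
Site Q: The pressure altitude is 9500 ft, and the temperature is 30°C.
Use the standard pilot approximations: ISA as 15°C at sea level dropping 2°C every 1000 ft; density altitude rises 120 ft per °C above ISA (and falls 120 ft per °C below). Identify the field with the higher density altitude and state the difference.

Site P: ISA temp = 2°C, deviation -23°C, DA = 6500 + 120 × (-23) = 3740 ft.
Site Q: ISA temp = -4°C, deviation +34°C, DA = 9500 + 120 × 34 = 13580 ft.
Site Q is higher by 13580 − 3740 = 9840 ft.

Site Q by 9840 ft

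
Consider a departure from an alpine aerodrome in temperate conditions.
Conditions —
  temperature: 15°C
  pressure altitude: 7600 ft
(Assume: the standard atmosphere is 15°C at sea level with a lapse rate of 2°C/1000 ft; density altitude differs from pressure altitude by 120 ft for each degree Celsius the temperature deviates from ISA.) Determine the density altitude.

ISA temperature at 7600 ft = 15 − 2 × (7600/1000) = -0.2°C.
ISA deviation = 15 − (-0.2) = +15.2°C.
Density altitude = 7600 + 120 × (15.2) = 7600 + (+1824) = 9424 ft.

9424 ft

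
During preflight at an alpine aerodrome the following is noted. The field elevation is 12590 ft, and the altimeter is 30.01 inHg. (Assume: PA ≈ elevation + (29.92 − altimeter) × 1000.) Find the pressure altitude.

Pressure correction = (29.92 − 30.01) × 1000 = -90 ft.
Pressure altitude = 12590 + (-90) = 12500 ft.

12500 ft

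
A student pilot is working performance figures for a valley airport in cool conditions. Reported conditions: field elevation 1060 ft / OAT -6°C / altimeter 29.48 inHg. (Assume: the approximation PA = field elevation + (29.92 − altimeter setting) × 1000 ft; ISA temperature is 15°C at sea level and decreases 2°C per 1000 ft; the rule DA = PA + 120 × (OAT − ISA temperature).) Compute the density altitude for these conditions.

-660 ft

Pressure altitude = 1060 + (29.92 − 29.48) × 1000 = 1060 + (+440) = 1500 ft.
ISA temperature at 1500 ft = 15 − 2 × (1500/1000) = 12°C.
ISA deviation = -6 − 12 = -18°C.
Density altitude = 1500 + 120 × (-18) = -660 ft.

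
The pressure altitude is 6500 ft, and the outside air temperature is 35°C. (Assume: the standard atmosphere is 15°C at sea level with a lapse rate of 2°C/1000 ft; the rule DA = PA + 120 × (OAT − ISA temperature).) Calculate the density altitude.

ISA temperature at 6500 ft = 15 − 2 × (6500/1000) = 2°C.
ISA deviation = 35 − 2 = +33°C.
Density altitude = 6500 + 120 × (33) = 6500 + (+3960) = 10460 ft.

10460 ft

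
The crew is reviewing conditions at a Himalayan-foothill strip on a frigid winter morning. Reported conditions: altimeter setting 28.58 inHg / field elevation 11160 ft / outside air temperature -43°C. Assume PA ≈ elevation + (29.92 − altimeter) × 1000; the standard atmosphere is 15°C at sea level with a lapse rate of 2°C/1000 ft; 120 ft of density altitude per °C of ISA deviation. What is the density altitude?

8540 ft

Pressure altitude = 11160 + (29.92 − 28.58) × 1000 = 11160 + (+1340) = 12500 ft.
ISA temperature at 12500 ft = 15 − 2 × (12500/1000) = -10°C.
ISA deviation = -43 − (-10) = -33°C.
Density altitude = 12500 + 120 × (-33) = 8540 ft.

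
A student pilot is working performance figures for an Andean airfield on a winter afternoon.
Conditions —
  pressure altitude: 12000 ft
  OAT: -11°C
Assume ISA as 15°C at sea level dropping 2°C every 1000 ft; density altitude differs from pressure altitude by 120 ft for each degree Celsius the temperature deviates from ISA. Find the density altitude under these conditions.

ISA temperature at 12000 ft = 15 − 2 × (12000/1000) = -9°C.
ISA deviation = -11 − (-9) = -2°C.
Density altitude = 12000 + 120 × (-2) = 12000 + (-240) = 11760 ft.

11760 ft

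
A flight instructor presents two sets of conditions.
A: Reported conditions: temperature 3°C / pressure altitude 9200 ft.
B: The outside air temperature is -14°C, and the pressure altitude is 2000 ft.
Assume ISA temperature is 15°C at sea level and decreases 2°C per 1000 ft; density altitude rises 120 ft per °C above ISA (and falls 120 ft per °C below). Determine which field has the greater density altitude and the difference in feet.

A by 10968 ft

A: ISA temp = -3.4°C, deviation +6.4°C, DA = 9200 + 120 × 6.4 = 9968 ft.
B: ISA temp = 11°C, deviation -25°C, DA = 2000 + 120 × (-25) = -1000 ft.
A is higher by 9968 − (-1000) = 10968 ft.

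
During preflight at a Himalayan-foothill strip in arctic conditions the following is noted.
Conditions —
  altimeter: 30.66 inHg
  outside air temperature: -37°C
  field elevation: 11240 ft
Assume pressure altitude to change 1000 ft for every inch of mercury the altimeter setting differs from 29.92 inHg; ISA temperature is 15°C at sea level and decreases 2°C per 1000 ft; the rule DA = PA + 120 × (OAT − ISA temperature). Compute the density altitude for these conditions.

Pressure altitude = 11240 + (29.92 − 30.66) × 1000 = 11240 + (-740) = 10500 ft.
ISA temperature at 10500 ft = 15 − 2 × (10500/1000) = -6°C.
ISA deviation = -37 − (-6) = -31°C.
Density altitude = 10500 + 120 × (-31) = 6780 ft.

6780 ft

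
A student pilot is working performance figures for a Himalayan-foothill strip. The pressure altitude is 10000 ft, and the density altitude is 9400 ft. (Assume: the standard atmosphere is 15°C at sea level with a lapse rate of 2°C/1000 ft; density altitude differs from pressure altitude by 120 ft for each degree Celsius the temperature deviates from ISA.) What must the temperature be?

Density altitude − pressure altitude = 9400 − 10000 = -600 ft.
At 120 ft/°C that is an ISA deviation of -600/120 = -5°C.
ISA temperature at 10000 ft = 15 − 2 × (10000/1000) = -5°C.
OAT = ISA + deviation = -5 + (-5) = -10°C.

-10°C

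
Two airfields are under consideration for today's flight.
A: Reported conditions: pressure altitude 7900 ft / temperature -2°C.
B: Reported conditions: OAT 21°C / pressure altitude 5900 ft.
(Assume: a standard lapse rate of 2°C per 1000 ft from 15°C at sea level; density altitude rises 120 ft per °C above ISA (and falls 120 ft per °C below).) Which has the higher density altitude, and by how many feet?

B by 280 ft

A: ISA temp = -0.8°C, deviation -1.2°C, DA = 7900 + 120 × (-1.2) = 7756 ft.
B: ISA temp = 3.2°C, deviation +17.8°C, DA = 5900 + 120 × 17.8 = 8036 ft.
B is higher by 8036 − 7756 = 280 ft.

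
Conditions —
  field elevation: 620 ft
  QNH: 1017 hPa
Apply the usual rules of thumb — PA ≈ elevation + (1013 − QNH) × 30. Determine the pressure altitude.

500 ft

Pressure correction = (1013 − 1017) × 30 = -120 ft.
Pressure altitude = 620 + (-120) = 500 ft.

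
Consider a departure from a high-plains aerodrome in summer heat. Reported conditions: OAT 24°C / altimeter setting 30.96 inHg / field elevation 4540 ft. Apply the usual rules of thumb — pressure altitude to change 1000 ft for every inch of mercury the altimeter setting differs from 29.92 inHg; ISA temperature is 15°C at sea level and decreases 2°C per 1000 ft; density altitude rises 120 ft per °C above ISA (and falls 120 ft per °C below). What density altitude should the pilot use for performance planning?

5420 ft

Pressure altitude = 4540 + (29.92 − 30.96) × 1000 = 4540 + (-1040) = 3500 ft.
ISA temperature at 3500 ft = 15 − 2 × (3500/1000) = 8°C.
ISA deviation = 24 − 8 = +16°C.
Density altitude = 3500 + 120 × (16) = 5420 ft.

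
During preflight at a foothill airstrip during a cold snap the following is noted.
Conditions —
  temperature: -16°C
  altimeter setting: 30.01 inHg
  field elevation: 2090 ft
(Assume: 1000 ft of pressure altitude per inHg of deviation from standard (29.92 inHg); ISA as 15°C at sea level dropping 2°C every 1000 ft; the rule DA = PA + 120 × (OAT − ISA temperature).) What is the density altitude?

Pressure altitude = 2090 + (29.92 − 30.01) × 1000 = 2090 + (-90) = 2000 ft.
ISA temperature at 2000 ft = 15 − 2 × (2000/1000) = 11°C.
ISA deviation = -16 − 11 = -27°C.
Density altitude = 2000 + 120 × (-27) = -1240 ft.

-1240 ft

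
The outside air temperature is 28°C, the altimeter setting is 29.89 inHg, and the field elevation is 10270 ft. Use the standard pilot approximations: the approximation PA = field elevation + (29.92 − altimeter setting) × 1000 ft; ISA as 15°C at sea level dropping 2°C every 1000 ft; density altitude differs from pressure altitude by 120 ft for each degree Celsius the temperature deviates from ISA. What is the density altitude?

Pressure altitude = 10270 + (29.92 − 29.89) × 1000 = 10270 + (+30) = 10300 ft.
ISA temperature at 10300 ft = 15 − 2 × (10300/1000) = -5.6°C.
ISA deviation = 28 − (-5.6) = +33.6°C.
Density altitude = 10300 + 120 × (33.6) = 14332 ft.

14332 ft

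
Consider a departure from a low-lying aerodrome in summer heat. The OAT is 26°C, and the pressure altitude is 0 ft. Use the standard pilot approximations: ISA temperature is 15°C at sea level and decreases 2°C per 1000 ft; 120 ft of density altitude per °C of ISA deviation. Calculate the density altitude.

1320 ft

ISA temperature at 0 ft = 15 − 2 × (0/1000) = 15°C.
ISA deviation = 26 − 15 = +11°C.
Density altitude = 0 + 120 × (11) = 0 + (+1320) = 1320 ft.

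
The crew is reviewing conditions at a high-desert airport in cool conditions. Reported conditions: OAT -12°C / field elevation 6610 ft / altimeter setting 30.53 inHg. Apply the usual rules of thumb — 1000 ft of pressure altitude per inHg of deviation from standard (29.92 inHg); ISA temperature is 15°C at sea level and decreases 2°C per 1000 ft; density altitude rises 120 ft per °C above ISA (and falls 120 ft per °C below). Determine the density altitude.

Pressure altitude = 6610 + (29.92 − 30.53) × 1000 = 6610 + (-610) = 6000 ft.
ISA temperature at 6000 ft = 15 − 2 × (6000/1000) = 3°C.
ISA deviation = -12 − 3 = -15°C.
Density altitude = 6000 + 120 × (-15) = 4200 ft.

4200 ft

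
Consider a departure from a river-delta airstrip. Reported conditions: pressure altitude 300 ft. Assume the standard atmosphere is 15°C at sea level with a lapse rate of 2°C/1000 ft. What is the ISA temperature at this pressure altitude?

ISA temperature = 15 − 2 × (300/1000) = 15 − 0.6 = 14.4°C.

14.4°C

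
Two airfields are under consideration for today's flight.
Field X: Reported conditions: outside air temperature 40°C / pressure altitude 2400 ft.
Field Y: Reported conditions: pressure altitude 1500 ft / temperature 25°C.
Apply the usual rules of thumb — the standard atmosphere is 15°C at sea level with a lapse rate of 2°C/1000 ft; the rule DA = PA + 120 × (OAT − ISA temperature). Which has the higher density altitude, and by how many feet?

Field X: ISA temp = 10.2°C, deviation +29.8°C, DA = 2400 + 120 × 29.8 = 5976 ft.
Field Y: ISA temp = 12°C, deviation +13°C, DA = 1500 + 120 × 13 = 3060 ft.
Field X is higher by 5976 − 3060 = 2916 ft.

Field X by 2916 ft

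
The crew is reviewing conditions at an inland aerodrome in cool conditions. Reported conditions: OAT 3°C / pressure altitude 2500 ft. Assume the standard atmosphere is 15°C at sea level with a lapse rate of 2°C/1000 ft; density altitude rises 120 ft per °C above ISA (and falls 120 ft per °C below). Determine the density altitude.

ISA temperature at 2500 ft = 15 − 2 × (2500/1000) = 10°C.
ISA deviation = 3 − 10 = -7°C.
Density altitude = 2500 + 120 × (-7) = 2500 + (-840) = 1660 ft.

1660 ft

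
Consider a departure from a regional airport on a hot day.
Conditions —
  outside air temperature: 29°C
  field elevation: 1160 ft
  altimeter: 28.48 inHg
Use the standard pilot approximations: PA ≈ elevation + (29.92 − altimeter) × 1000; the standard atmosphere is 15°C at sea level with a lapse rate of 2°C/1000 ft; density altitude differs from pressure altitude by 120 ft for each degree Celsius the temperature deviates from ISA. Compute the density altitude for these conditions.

Pressure altitude = 1160 + (29.92 − 28.48) × 1000 = 1160 + (+1440) = 2600 ft.
ISA temperature at 2600 ft = 15 − 2 × (2600/1000) = 9.8°C.
ISA deviation = 29 − 9.8 = +19.2°C.
Density altitude = 2600 + 120 × (19.2) = 4904 ft.

4904 ft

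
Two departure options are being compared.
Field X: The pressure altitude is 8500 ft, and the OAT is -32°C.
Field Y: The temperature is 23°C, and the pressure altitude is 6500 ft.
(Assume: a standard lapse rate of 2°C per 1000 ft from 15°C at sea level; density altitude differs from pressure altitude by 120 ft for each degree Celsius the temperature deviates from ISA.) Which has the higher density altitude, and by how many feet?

Field Y by 4120 ft

Field X: ISA temp = -2°C, deviation -30°C, DA = 8500 + 120 × (-30) = 4900 ft.
Field Y: ISA temp = 2°C, deviation +21°C, DA = 6500 + 120 × 21 = 9020 ft.
Field Y is higher by 9020 − 4900 = 4120 ft.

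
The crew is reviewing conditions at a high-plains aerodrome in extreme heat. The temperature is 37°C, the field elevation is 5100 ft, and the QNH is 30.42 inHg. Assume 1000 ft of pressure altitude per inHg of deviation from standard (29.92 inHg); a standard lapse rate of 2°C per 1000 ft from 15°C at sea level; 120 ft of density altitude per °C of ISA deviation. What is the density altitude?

8344 ft

Pressure altitude = 5100 + (29.92 − 30.42) × 1000 = 5100 + (-500) = 4600 ft.
ISA temperature at 4600 ft = 15 − 2 × (4600/1000) = 5.8°C.
ISA deviation = 37 − 5.8 = +31.2°C.
Density altitude = 4600 + 120 × (31.2) = 8344 ft.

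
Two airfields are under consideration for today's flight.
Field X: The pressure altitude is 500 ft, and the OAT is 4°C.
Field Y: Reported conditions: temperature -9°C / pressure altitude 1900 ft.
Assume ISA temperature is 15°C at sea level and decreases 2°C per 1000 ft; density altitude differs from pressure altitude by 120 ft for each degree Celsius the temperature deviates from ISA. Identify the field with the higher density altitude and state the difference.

Field X: ISA temp = 14°C, deviation -10°C, DA = 500 + 120 × (-10) = -700 ft.
Field Y: ISA temp = 11.2°C, deviation -20.2°C, DA = 1900 + 120 × (-20.2) = -524 ft.
Field Y is higher by -524 − (-700) = 176 ft.

Field Y by 176 ft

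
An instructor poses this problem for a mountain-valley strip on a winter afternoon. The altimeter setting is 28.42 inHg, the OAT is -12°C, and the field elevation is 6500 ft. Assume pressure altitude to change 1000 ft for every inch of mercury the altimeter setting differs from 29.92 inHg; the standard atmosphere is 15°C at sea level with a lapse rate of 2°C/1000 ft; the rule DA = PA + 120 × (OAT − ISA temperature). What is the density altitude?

6680 ft

Pressure altitude = 6500 + (29.92 − 28.42) × 1000 = 6500 + (+1500) = 8000 ft.
ISA temperature at 8000 ft = 15 − 2 × (8000/1000) = -1°C.
ISA deviation = -12 − (-1) = -11°C.
Density altitude = 8000 + 120 × (-11) = 6680 ft.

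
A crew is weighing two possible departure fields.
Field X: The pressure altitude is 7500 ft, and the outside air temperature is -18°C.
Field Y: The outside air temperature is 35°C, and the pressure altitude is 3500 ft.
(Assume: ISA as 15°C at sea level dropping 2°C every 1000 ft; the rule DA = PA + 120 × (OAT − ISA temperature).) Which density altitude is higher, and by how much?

Field X: ISA temp = 0°C, deviation -18°C, DA = 7500 + 120 × (-18) = 5340 ft.
Field Y: ISA temp = 8°C, deviation +27°C, DA = 3500 + 120 × 27 = 6740 ft.
Field Y is higher by 6740 − 5340 = 1400 ft.

Field Y by 1400 ft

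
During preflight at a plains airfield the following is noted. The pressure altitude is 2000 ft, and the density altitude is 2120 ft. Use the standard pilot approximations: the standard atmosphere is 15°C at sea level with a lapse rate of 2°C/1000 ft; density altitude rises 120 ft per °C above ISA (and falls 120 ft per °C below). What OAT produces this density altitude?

Density altitude − pressure altitude = 2120 − 2000 = +120 ft.
At 120 ft/°C that is an ISA deviation of 120/120 = +1°C.
ISA temperature at 2000 ft = 15 − 2 × (2000/1000) = 11°C.
OAT = ISA + deviation = 11 + (+1) = 12°C.

12°C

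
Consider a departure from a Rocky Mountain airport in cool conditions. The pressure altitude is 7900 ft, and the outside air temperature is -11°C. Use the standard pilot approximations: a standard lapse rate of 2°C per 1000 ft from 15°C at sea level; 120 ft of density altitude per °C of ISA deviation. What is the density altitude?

ISA temperature at 7900 ft = 15 − 2 × (7900/1000) = -0.8°C.
ISA deviation = -11 − (-0.8) = -10.2°C.
Density altitude = 7900 + 120 × (-10.2) = 7900 + (-1224) = 6676 ft.

6676 ft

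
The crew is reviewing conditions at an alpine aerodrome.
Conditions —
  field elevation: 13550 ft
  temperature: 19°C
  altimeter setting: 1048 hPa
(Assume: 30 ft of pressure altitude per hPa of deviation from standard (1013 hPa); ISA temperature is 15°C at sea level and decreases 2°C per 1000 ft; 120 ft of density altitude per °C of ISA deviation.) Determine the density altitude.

15980 ft

Pressure altitude = 13550 + (1013 − 1048) × 30 = 13550 + (-1050) = 12500 ft.
ISA temperature at 12500 ft = 15 − 2 × (12500/1000) = -10°C.
ISA deviation = 19 − (-10) = +29°C.
Density altitude = 12500 + 120 × (29) = 15980 ft.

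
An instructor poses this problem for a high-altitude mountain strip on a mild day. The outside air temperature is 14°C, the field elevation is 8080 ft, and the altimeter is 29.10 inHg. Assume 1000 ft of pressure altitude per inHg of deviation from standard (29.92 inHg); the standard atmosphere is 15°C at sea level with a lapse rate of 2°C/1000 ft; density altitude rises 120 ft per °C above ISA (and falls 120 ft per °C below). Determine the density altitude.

10916 ft

Pressure altitude = 8080 + (29.92 − 29.10) × 1000 = 8080 + (+820) = 8900 ft.
ISA temperature at 8900 ft = 15 − 2 × (8900/1000) = -2.8°C.
ISA deviation = 14 − (-2.8) = +16.8°C.
Density altitude = 8900 + 120 × (16.8) = 10916 ft.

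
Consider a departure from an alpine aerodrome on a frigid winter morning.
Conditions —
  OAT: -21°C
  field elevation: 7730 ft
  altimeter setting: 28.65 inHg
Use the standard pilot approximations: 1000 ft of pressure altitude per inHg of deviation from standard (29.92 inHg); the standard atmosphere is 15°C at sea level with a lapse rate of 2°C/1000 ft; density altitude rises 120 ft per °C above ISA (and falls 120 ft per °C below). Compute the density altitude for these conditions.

6840 ft

Pressure altitude = 7730 + (29.92 − 28.65) × 1000 = 7730 + (+1270) = 9000 ft.
ISA temperature at 9000 ft = 15 − 2 × (9000/1000) = -3°C.
ISA deviation = -21 − (-3) = -18°C.
Density altitude = 9000 + 120 × (-18) = 6840 ft.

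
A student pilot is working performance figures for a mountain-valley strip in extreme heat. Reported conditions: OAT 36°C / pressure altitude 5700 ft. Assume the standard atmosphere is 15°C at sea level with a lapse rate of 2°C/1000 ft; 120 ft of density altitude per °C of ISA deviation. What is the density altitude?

ISA temperature at 5700 ft = 15 − 2 × (5700/1000) = 3.6°C.
ISA deviation = 36 − 3.6 = +32.4°C.
Density altitude = 5700 + 120 × (32.4) = 5700 + (+3888) = 9588 ft.

9588 ft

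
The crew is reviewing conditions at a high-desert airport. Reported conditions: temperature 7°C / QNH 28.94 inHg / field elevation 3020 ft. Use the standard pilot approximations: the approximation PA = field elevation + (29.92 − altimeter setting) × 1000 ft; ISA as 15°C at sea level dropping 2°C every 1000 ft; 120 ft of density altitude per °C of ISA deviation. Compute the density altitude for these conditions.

4000 ft

Pressure altitude = 3020 + (29.92 − 28.94) × 1000 = 3020 + (+980) = 4000 ft.
ISA temperature at 4000 ft = 15 − 2 × (4000/1000) = 7°C.
ISA deviation = 7 − 7 = 0°C.
Density altitude = 4000 + 120 × (0) = 4000 ft.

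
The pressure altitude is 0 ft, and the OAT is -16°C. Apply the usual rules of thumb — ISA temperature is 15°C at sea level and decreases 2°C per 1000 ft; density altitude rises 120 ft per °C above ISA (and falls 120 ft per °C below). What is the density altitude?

-3720 ft

ISA temperature at 0 ft = 15 − 2 × (0/1000) = 15°C.
ISA deviation = -16 − 15 = -31°C.
Density altitude = 0 + 120 × (-31) = 0 + (-3720) = -3720 ft.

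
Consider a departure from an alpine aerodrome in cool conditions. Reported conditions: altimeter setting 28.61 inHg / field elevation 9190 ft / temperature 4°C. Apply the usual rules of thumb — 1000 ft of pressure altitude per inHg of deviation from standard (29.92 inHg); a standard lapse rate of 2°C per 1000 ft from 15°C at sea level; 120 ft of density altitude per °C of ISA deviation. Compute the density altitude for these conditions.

Pressure altitude = 9190 + (29.92 − 28.61) × 1000 = 9190 + (+1310) = 10500 ft.
ISA temperature at 10500 ft = 15 − 2 × (10500/1000) = -6°C.
ISA deviation = 4 − (-6) = +10°C.
Density altitude = 10500 + 120 × (10) = 11700 ft.

11700 ft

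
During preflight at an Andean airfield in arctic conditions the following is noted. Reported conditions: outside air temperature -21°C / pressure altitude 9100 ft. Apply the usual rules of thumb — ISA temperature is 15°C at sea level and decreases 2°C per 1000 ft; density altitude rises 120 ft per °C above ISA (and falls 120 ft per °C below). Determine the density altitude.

6964 ft

ISA temperature at 9100 ft = 15 − 2 × (9100/1000) = -3.2°C.
ISA deviation = -21 − (-3.2) = -17.8°C.
Density altitude = 9100 + 120 × (-17.8) = 9100 + (-2136) = 6964 ft.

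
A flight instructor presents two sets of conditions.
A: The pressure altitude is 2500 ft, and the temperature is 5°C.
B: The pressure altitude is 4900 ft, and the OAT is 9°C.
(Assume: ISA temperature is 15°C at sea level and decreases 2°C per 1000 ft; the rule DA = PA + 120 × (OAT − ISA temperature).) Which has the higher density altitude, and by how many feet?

A: ISA temp = 10°C, deviation -5°C, DA = 2500 + 120 × (-5) = 1900 ft.
B: ISA temp = 5.2°C, deviation +3.8°C, DA = 4900 + 120 × 3.8 = 5356 ft.
B is higher by 5356 − 1900 = 3456 ft.

B by 3456 ft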